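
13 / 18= 0.72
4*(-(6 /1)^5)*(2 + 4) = -186624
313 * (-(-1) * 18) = 5634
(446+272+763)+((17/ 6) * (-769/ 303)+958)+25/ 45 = 1474013/ 606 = 2432.36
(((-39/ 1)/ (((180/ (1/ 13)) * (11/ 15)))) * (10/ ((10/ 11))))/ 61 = -1/ 244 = -0.00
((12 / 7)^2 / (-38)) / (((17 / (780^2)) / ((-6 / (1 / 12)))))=3153945600 / 15827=199276.27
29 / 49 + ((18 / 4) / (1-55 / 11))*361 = -158969 / 392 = -405.53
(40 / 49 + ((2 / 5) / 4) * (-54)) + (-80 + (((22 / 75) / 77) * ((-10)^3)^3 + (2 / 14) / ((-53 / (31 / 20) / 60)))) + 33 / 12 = -593612790383 / 155820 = -3809605.89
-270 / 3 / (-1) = 90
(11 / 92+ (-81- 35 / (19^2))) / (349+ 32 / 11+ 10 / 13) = -384587203 / 1674980796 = -0.23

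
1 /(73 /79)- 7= -432 /73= -5.92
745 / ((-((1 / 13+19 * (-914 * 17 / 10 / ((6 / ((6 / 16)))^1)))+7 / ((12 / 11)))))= 2324400 / 5736569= 0.41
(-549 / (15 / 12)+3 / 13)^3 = -84586730.62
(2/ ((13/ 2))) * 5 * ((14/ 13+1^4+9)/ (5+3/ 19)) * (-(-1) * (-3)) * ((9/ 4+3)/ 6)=-10260/ 1183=-8.67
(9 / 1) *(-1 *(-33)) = 297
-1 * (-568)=568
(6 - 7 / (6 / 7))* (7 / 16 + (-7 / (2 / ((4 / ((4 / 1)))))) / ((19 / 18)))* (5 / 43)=0.73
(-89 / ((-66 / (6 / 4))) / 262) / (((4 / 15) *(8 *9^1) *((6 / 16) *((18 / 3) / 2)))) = 445 / 1245024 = 0.00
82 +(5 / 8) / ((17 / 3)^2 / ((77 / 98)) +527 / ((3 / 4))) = 9657731 / 117776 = 82.00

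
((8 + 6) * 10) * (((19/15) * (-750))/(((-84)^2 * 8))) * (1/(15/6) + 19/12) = -8075/1728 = -4.67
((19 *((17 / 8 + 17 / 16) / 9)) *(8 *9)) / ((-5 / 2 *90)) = -323 / 150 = -2.15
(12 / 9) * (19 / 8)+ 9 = 12.17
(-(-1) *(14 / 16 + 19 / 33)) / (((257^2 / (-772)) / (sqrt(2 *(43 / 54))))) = -73919 *sqrt(129) / 39233106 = -0.02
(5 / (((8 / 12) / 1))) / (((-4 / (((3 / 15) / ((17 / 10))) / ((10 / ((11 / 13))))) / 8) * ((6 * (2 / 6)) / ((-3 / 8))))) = 99 / 3536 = 0.03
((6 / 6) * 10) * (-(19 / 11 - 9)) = 800 / 11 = 72.73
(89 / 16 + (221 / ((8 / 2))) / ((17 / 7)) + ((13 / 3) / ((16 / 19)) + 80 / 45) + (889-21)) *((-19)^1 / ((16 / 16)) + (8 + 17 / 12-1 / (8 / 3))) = -15542887 / 1728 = -8994.73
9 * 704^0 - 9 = 0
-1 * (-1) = 1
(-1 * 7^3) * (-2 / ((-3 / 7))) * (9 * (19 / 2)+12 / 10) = -693889 / 5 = -138777.80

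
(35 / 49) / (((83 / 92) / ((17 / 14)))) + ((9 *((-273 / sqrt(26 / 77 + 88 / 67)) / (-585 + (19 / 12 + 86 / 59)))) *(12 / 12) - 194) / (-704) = 1770819 / 1431584 - 62127 *sqrt(43944362) / 88242527648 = 1.23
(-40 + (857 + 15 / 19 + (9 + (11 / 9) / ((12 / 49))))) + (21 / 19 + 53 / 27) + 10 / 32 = 835.16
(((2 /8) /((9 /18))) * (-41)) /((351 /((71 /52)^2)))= -206681 /1898208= -0.11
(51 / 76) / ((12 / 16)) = 0.89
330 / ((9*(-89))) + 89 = 23653 / 267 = 88.59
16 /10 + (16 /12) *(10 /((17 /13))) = 3008 /255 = 11.80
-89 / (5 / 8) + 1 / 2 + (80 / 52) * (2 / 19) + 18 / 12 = -173194 / 1235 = -140.24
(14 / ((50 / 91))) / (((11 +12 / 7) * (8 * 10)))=4459 / 178000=0.03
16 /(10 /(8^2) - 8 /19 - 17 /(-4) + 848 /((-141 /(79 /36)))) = -12344832 /7107997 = -1.74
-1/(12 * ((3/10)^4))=-10.29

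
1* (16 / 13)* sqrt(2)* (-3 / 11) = -48* sqrt(2) / 143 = -0.47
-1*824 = -824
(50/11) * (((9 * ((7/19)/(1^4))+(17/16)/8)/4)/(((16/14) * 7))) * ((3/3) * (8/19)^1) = 209675/1016576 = 0.21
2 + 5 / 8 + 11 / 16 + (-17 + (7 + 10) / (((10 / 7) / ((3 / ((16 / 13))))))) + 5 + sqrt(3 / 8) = sqrt(6) / 4 + 3251 / 160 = 20.93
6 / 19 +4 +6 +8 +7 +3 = 538 / 19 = 28.32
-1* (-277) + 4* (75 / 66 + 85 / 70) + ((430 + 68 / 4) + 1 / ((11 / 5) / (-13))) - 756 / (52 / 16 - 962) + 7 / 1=217125108 / 295295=735.28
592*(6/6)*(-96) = -56832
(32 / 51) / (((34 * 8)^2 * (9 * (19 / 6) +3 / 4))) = 1 / 3448926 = 0.00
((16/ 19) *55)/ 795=176/ 3021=0.06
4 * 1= 4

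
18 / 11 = 1.64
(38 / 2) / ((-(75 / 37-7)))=703 / 184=3.82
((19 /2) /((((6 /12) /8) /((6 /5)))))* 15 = 2736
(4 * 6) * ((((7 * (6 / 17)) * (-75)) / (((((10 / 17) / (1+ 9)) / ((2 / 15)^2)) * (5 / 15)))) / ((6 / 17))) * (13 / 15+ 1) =-106624 / 5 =-21324.80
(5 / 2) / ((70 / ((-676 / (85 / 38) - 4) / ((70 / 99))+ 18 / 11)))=-3529674 / 229075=-15.41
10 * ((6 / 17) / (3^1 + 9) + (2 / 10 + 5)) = 889 / 17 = 52.29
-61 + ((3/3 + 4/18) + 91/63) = -58.33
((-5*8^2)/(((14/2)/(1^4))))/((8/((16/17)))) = -640/119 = -5.38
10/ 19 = 0.53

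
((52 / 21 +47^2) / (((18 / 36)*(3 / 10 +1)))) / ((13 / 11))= 10217020 / 3549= 2878.84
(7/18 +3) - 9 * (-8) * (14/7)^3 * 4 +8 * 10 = 2387.39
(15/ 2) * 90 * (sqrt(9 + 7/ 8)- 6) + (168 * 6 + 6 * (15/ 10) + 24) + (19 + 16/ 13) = -38854/ 13 + 675 * sqrt(158)/ 4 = -867.61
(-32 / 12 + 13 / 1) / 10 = 31 / 30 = 1.03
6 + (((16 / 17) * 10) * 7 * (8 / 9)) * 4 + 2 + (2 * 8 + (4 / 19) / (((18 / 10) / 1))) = 258.37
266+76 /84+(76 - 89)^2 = 9154 /21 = 435.90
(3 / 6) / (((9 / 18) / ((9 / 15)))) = 3 / 5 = 0.60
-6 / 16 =-3 / 8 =-0.38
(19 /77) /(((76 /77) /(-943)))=-943 /4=-235.75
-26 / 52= -1 / 2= -0.50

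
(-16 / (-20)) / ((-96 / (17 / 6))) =-0.02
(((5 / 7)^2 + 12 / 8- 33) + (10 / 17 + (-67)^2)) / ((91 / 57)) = 423397425 / 151606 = 2792.75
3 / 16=0.19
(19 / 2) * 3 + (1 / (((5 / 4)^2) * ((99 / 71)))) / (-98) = 6911539 / 242550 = 28.50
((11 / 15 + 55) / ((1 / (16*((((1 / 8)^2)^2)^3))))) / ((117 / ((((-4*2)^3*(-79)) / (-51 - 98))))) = -16511 / 548394762240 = -0.00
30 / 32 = 15 / 16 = 0.94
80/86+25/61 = 3515/2623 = 1.34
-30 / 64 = -15 / 32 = -0.47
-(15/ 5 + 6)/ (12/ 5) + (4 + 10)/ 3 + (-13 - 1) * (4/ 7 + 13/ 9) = -983/ 36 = -27.31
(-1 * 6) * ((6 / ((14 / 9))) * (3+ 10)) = -300.86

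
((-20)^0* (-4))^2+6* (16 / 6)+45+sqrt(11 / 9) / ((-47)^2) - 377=-300+sqrt(11) / 6627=-300.00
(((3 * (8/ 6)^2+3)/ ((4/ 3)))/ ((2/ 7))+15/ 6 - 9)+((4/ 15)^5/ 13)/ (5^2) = 30356023817/ 1974375000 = 15.38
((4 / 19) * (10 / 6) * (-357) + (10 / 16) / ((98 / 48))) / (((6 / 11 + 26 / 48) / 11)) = -337836840 / 267197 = -1264.37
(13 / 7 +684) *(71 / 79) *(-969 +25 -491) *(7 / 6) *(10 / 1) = -10319617.83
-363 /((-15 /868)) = 105028 /5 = 21005.60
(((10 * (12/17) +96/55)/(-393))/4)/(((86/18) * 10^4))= -3087/26334275000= -0.00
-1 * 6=-6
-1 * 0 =0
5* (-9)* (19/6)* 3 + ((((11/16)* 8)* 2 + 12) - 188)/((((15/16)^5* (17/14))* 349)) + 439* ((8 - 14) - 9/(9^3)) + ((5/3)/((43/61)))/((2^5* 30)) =-845171313572261/275528520000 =-3067.45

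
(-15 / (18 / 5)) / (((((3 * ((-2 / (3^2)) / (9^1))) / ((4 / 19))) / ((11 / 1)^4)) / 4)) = 13176900 / 19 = 693521.05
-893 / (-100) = 893 / 100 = 8.93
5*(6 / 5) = 6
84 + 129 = 213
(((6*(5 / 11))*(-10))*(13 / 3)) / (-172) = 325 / 473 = 0.69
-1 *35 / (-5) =7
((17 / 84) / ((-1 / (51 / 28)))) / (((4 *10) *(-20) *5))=289 / 3136000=0.00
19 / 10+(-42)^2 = 1765.90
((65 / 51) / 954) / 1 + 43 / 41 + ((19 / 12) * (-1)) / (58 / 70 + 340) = 49756336361 / 47592272412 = 1.05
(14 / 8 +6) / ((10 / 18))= 279 / 20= 13.95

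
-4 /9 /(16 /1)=-1 /36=-0.03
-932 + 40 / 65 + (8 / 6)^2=-108764 / 117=-929.61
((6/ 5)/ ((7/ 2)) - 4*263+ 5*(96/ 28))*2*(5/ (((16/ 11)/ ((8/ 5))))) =-398288/ 35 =-11379.66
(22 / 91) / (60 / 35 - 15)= -22 / 1209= -0.02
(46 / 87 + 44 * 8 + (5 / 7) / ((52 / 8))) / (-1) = -352.64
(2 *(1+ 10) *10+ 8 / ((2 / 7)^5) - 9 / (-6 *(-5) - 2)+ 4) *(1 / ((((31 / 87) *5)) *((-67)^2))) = 2695086 / 4870565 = 0.55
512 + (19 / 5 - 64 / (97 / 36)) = 238643 / 485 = 492.05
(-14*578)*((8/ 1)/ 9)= -7192.89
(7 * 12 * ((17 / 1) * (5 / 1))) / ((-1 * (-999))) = 2380 / 333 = 7.15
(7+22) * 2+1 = 59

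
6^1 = 6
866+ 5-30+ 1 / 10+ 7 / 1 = 8481 / 10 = 848.10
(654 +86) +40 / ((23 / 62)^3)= 18536700 / 12167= 1523.52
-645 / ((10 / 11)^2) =-15609 / 20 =-780.45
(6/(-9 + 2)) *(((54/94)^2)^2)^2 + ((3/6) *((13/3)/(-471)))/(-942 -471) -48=-48.01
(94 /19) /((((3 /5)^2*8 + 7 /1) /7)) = 16450 /4693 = 3.51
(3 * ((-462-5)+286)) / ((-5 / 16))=8688 / 5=1737.60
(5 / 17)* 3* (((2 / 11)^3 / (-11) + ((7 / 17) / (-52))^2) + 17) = 2917447796895 / 194502054032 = 15.00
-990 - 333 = -1323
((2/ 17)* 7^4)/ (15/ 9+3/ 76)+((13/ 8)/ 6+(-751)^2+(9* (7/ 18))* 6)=179086758385/ 317424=564187.83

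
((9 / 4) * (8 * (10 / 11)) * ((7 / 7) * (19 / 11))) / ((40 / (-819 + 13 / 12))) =-559455 / 968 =-577.95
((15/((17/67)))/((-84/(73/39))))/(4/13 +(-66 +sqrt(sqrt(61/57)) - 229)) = -24455/(18564 * (-3831/13 +57^(3/4) * 61^(1/4)/57)) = 0.00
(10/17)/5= 2/17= 0.12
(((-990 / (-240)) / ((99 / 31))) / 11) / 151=31 / 39864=0.00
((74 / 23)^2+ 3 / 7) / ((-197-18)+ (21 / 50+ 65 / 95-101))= -37923050 / 1107756153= -0.03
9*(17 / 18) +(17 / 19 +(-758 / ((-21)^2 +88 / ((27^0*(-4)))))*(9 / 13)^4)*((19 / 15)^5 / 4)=323172779548651 / 36349941712500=8.89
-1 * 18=-18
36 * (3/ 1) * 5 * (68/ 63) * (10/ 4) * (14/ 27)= 6800/ 9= 755.56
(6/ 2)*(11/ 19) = 1.74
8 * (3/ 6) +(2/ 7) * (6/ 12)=29/ 7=4.14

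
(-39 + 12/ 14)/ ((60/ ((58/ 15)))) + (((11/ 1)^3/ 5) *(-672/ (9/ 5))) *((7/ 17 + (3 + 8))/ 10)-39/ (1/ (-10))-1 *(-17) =-672392229/ 5950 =-113007.10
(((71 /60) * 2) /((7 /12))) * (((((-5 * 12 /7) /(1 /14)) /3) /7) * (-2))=2272 /49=46.37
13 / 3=4.33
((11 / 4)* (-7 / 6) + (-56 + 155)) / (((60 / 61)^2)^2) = 31831588459 / 311040000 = 102.34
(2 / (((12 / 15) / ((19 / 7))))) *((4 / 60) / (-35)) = -0.01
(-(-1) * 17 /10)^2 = 289 /100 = 2.89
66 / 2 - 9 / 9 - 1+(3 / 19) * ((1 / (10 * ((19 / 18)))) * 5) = 11218 / 361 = 31.07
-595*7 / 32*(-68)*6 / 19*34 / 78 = 1203685 / 988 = 1218.30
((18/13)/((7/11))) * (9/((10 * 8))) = 891/3640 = 0.24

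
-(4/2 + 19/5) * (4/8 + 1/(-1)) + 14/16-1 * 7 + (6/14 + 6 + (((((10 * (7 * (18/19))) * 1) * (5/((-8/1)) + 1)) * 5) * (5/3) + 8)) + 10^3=6482103/5320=1218.44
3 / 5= 0.60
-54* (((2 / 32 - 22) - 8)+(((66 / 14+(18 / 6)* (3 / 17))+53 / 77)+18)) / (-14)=-3396033 / 146608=-23.16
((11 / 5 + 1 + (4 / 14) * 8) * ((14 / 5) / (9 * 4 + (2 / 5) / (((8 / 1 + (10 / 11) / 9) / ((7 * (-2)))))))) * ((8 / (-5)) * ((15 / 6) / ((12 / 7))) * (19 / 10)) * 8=-718592 / 46575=-15.43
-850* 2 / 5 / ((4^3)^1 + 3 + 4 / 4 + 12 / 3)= -85 / 18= -4.72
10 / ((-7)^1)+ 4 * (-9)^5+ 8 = -1653326 / 7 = -236189.43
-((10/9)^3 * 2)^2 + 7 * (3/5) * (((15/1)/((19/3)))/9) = -64839739/10097379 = -6.42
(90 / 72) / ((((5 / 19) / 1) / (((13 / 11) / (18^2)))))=0.02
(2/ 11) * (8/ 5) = 0.29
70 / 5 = 14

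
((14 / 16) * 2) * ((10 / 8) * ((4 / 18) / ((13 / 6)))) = 35 / 156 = 0.22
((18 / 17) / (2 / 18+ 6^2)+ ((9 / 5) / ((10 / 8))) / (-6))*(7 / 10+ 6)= -38994 / 27625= -1.41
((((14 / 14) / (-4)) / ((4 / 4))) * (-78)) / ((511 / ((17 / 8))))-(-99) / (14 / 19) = 1099167 / 8176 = 134.44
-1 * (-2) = 2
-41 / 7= -5.86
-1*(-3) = 3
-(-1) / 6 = 1 / 6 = 0.17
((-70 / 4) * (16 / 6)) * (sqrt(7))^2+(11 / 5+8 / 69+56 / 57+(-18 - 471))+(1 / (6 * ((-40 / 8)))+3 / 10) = -1774442 / 2185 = -812.10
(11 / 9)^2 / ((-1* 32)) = -121 / 2592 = -0.05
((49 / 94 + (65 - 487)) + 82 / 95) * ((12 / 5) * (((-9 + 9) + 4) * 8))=-721170624 / 22325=-32303.28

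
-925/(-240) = 185/48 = 3.85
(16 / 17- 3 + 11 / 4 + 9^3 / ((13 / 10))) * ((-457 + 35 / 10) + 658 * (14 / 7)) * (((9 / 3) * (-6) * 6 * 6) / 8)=-69349848975 / 1768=-39225027.70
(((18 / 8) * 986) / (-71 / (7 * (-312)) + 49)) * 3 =14535612 / 107087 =135.74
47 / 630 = 0.07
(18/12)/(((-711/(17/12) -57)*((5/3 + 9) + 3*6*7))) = -51/2596940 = -0.00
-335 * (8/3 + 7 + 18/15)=-10921/3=-3640.33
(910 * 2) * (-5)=-9100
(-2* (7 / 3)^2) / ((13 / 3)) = -98 / 39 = -2.51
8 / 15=0.53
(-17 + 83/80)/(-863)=1277/69040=0.02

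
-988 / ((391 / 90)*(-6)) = 14820 / 391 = 37.90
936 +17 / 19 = 17801 / 19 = 936.89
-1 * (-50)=50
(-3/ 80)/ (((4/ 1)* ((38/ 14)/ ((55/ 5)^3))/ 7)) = -32.18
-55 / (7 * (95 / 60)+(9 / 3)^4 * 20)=-660 / 19573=-0.03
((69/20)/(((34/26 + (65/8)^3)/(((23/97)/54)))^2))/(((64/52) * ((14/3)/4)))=54744881152/341647641886603223115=0.00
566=566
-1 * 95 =-95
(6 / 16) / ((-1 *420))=-0.00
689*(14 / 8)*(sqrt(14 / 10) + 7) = 4823*sqrt(35) / 20 + 33761 / 4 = 9866.91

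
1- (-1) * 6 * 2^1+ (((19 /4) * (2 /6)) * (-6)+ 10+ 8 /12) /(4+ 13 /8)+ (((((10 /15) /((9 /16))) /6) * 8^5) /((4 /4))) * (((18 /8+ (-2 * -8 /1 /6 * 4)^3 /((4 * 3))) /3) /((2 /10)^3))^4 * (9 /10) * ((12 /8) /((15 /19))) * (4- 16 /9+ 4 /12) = 13754509216181861753575809760949 /1412147682405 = 9740135105952117432.76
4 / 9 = 0.44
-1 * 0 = 0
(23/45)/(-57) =-23/2565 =-0.01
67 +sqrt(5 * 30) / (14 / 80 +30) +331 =200 * sqrt(6) / 1207 +398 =398.41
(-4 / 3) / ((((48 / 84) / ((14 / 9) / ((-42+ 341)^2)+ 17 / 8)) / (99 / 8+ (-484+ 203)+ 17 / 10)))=68154319709 / 51494976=1323.51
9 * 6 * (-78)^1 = -4212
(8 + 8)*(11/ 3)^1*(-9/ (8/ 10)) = -660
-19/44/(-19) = 1/44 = 0.02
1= 1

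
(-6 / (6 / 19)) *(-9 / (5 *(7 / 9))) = 43.97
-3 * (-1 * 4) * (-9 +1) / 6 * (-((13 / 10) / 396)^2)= 0.00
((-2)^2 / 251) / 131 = 4 / 32881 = 0.00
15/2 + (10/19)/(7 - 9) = 7.24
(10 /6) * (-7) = -11.67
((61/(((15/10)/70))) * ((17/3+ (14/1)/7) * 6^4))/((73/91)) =2573887680/73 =35258735.34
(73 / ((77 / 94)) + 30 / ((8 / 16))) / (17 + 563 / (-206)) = 2365292 / 226303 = 10.45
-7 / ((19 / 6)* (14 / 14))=-2.21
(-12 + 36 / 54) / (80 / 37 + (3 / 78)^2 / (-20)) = -17008160 / 3244689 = -5.24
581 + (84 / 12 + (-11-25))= 552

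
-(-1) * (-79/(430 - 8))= -0.19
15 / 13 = 1.15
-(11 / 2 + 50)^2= -12321 / 4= -3080.25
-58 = -58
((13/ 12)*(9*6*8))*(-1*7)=-3276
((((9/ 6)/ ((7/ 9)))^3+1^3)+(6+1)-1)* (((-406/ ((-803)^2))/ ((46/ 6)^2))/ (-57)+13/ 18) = 3276671767017281/ 320108329992528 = 10.24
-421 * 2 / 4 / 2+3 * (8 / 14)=-2899 / 28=-103.54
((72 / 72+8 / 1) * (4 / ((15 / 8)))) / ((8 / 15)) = 36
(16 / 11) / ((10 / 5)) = 8 / 11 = 0.73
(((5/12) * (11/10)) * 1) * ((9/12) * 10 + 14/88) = 3.51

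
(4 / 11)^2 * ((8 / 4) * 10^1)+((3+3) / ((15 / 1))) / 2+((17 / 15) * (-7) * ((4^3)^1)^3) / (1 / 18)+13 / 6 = -27177198845 / 726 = -37434158.19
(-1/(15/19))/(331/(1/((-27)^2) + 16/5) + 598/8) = -886844/124725165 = -0.01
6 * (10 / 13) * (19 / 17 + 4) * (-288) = -1503360 / 221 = -6802.53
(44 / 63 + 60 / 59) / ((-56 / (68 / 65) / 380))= -4118896 / 338247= -12.18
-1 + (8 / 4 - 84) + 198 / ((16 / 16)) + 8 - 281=-158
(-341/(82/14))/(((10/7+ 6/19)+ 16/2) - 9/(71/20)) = -727111/90036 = -8.08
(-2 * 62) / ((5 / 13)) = -1612 / 5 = -322.40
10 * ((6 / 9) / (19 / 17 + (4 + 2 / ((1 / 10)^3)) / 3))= 68 / 6825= 0.01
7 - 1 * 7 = 0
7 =7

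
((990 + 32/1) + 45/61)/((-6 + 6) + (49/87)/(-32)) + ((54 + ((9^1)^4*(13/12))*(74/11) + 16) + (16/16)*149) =-662408391/65758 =-10073.43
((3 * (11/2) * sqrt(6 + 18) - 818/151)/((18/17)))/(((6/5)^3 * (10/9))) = -173825/65232 + 4675 * sqrt(6)/288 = 37.10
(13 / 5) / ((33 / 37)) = 481 / 165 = 2.92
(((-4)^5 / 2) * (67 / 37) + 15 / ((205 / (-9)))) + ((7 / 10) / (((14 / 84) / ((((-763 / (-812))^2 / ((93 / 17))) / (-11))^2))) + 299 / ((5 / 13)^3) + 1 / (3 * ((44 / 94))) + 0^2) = 4328.14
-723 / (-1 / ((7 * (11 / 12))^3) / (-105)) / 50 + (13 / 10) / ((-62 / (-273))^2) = -148017597847 / 369024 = -401105.61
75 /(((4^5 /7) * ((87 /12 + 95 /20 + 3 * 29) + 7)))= 525 /108544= 0.00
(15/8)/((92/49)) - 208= -152353/736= -207.00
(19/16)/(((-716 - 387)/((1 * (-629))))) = 11951/17648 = 0.68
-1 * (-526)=526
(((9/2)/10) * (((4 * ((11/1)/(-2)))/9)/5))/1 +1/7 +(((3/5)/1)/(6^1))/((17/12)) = -39/5950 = -0.01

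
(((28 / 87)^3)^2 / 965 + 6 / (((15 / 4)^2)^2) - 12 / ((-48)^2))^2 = 7079027734433136237482716171652089 / 11206387408517738891761438670400000000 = 0.00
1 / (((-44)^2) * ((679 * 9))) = 1 / 11830896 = 0.00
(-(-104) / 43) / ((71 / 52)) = 5408 / 3053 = 1.77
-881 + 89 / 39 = -34270 / 39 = -878.72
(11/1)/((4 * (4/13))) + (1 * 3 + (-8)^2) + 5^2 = 1615/16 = 100.94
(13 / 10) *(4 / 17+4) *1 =5.51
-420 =-420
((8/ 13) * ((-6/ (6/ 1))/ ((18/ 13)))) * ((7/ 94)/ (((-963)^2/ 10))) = -140/ 392277087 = -0.00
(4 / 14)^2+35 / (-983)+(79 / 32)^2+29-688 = -652.86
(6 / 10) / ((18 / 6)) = 1 / 5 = 0.20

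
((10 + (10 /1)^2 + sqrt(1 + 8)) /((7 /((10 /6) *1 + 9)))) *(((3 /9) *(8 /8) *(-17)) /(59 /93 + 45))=-476408 /22281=-21.38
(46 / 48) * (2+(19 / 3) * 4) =943 / 36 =26.19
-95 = -95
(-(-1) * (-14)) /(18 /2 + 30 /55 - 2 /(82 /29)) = -3157 /1993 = -1.58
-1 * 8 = -8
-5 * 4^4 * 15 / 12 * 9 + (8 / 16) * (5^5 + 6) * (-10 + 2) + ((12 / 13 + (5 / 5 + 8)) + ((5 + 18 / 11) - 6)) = -3848622 / 143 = -26913.44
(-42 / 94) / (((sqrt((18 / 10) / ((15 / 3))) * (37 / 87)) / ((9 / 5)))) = -5481 / 1739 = -3.15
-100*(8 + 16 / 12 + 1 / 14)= -19750 / 21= -940.48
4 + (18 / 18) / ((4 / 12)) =7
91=91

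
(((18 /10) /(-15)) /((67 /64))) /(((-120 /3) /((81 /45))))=216 /41875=0.01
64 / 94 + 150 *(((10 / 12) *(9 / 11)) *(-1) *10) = -528398 / 517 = -1022.05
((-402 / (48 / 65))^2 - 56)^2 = 359574168678481 / 4096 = 87786662275.02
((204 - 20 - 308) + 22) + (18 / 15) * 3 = -492 / 5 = -98.40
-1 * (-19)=19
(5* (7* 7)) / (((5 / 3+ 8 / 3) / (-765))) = -562275 / 13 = -43251.92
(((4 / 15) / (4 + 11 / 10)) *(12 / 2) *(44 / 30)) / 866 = 176 / 331245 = 0.00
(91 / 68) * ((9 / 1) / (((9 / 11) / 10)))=5005 / 34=147.21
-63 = -63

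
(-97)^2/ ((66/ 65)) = 611585/ 66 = 9266.44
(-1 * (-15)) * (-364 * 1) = -5460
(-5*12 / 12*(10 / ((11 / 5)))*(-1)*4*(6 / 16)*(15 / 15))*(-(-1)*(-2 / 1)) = -68.18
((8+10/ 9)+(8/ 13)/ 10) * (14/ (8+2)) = 37562/ 2925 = 12.84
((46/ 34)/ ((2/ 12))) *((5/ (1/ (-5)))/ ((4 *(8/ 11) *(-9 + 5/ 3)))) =5175/ 544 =9.51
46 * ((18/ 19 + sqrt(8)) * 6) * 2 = 9936/ 19 + 1104 * sqrt(2) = 2084.24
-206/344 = -103/172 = -0.60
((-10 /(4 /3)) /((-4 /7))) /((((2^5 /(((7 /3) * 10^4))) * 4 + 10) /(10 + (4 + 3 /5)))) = 6706875 /350192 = 19.15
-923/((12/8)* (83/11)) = -20306/249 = -81.55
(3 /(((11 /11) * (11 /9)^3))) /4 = 2187 /5324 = 0.41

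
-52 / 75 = -0.69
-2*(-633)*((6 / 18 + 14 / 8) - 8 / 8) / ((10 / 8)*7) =5486 / 35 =156.74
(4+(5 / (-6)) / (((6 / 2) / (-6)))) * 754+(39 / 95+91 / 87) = 4274.12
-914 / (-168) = 457 / 84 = 5.44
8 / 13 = 0.62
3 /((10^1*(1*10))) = 0.03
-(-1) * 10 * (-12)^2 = 1440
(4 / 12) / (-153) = -1 / 459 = -0.00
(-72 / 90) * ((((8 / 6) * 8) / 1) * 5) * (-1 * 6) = 256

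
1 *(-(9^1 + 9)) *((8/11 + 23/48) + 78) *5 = -627315/88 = -7128.58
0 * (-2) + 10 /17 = 10 /17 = 0.59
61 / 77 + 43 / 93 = 8984 / 7161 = 1.25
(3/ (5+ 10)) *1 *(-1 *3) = -3/ 5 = -0.60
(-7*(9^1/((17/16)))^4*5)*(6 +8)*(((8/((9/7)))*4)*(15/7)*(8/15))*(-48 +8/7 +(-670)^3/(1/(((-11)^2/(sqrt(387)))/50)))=280814357053440/83521 +1453992022245585715200*sqrt(43)/3591403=2654805204461412.04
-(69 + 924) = -993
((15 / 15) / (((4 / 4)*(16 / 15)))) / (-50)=-3 / 160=-0.02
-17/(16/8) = -17/2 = -8.50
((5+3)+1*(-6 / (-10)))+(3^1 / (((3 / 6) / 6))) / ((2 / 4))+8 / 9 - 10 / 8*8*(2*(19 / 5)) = 247 / 45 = 5.49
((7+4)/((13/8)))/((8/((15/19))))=0.67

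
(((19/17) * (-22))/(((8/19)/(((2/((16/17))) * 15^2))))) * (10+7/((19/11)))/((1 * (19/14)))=-4625775/16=-289110.94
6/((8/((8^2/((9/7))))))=37.33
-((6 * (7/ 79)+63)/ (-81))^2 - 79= -362224360/ 4549689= -79.62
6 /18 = 1 /3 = 0.33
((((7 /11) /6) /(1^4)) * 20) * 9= 210 /11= 19.09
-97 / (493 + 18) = -97 / 511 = -0.19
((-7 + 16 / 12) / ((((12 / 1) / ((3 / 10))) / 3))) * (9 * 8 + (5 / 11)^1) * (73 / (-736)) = 3.05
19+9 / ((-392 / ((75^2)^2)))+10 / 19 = -5410401443 / 7448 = -726423.39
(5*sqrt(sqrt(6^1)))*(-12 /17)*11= -660*6^(1 /4) /17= -60.76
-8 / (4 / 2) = -4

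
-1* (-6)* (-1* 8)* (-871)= 41808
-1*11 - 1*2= -13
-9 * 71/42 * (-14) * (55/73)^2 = 644325/5329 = 120.91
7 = 7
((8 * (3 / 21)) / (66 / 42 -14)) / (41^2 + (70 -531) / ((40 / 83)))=-320 / 2520999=-0.00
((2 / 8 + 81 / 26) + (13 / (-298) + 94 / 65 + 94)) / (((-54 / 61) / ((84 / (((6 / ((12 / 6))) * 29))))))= -181535207 / 1685190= -107.72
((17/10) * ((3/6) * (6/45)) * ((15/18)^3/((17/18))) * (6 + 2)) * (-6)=-10/3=-3.33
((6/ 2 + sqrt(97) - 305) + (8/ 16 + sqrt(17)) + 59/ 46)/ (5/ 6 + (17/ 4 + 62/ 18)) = -248580/ 7061 + 36 * sqrt(17)/ 307 + 36 * sqrt(97)/ 307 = -33.57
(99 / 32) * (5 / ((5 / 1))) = 99 / 32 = 3.09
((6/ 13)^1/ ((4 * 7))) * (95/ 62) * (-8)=-0.20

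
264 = 264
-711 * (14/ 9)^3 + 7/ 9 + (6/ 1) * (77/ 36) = -431347/ 162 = -2662.64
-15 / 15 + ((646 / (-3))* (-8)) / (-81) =-5411 / 243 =-22.27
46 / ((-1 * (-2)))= 23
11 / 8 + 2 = 27 / 8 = 3.38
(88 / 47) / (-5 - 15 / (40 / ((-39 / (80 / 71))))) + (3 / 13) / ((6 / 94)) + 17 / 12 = 197208685 / 37444524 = 5.27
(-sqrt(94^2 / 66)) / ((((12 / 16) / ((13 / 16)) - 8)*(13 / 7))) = 0.88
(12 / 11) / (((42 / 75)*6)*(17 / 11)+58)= 150 / 8689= 0.02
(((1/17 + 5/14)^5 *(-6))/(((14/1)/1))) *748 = -313826716467/78609297032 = -3.99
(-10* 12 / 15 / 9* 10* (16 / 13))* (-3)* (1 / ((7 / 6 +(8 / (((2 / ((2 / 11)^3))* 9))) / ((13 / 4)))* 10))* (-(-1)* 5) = 14.06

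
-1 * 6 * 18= -108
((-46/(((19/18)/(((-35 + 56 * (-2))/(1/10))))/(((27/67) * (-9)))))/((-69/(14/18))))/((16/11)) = 4584195/2546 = 1800.55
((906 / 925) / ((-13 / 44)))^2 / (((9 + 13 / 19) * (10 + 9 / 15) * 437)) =198642312 / 810833544625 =0.00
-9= -9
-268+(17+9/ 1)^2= 408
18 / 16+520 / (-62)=-7.26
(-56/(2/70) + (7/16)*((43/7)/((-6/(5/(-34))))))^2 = 40924487700625/10653696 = 3841341.79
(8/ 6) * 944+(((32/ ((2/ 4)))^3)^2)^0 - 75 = 3554/ 3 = 1184.67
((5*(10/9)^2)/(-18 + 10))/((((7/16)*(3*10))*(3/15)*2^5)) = -125/13608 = -0.01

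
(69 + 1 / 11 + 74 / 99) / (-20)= -3457 / 990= -3.49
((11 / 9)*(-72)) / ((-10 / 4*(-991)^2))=176 / 4910405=0.00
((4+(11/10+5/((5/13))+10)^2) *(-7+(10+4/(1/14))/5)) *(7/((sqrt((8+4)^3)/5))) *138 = 291878671 *sqrt(3)/1200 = 421290.57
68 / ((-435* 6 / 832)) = -28288 / 1305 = -21.68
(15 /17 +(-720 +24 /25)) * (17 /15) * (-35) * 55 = 7833903 /5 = 1566780.60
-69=-69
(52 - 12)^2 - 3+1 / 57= 91030 / 57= 1597.02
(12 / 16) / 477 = 1 / 636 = 0.00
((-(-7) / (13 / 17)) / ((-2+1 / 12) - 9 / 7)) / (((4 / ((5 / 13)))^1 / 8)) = -99960 / 45461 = -2.20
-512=-512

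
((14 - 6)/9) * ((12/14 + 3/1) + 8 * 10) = 4696/63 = 74.54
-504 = -504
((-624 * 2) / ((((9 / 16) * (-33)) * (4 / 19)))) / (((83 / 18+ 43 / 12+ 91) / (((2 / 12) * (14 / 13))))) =68096 / 117843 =0.58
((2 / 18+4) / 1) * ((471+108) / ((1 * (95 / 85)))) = 121397 / 57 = 2129.77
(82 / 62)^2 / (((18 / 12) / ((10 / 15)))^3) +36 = 25328068 / 700569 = 36.15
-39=-39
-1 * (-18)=18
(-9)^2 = 81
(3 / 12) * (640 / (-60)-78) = -133 / 6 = -22.17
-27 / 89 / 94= -27 / 8366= -0.00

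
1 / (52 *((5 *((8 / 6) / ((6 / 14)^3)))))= 81 / 356720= 0.00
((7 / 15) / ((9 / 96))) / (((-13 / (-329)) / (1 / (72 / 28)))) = 257936 / 5265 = 48.99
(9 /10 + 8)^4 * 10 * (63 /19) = 3952761183 /19000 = 208040.06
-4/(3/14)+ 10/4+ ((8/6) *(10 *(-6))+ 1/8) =-2305/24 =-96.04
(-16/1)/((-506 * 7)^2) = -0.00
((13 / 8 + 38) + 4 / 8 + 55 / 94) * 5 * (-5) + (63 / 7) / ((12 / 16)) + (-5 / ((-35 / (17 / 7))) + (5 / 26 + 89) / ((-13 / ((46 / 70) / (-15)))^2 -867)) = -1851078766053093 / 1841128025464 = -1005.40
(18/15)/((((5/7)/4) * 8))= 21/25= 0.84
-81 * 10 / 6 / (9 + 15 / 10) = -90 / 7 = -12.86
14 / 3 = 4.67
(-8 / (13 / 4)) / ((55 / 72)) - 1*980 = -983.22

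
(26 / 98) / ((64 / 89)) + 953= 2989765 / 3136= 953.37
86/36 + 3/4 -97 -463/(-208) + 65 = -49861/1872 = -26.64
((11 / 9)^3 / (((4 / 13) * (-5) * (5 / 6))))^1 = -17303 / 12150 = -1.42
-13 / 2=-6.50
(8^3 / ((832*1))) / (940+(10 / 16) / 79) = 5056 / 7723105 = 0.00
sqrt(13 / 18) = sqrt(26) / 6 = 0.85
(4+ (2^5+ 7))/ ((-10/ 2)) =-43/ 5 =-8.60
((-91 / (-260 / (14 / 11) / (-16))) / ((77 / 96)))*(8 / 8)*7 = -37632 / 605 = -62.20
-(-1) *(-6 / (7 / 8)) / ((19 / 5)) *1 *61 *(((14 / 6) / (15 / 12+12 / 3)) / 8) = -2440 / 399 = -6.12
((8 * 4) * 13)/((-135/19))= -7904/135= -58.55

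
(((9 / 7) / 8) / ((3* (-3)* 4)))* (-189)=27 / 32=0.84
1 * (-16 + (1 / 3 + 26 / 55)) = -2507 / 165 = -15.19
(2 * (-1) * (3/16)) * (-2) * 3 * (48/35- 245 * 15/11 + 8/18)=-1151333/1540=-747.62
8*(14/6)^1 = 56/3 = 18.67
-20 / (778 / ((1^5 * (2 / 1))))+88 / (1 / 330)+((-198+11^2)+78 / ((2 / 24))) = 11630691 / 389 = 29898.95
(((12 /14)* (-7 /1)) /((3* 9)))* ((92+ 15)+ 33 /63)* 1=-4516 /189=-23.89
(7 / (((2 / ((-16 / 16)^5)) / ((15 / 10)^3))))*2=-189 / 8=-23.62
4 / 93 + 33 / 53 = 3281 / 4929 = 0.67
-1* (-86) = 86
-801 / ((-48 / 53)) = 14151 / 16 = 884.44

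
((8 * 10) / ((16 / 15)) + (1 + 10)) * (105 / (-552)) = -1505 / 92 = -16.36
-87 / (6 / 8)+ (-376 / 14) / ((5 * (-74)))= -150126 / 1295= -115.93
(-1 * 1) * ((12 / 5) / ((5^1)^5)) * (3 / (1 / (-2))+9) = -36 / 15625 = -0.00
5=5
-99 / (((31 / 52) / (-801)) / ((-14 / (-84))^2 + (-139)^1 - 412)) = -73289045.32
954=954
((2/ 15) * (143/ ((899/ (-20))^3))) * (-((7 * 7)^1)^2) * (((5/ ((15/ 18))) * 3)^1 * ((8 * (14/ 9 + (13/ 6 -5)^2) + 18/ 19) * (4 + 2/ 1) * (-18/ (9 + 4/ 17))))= -17848263405772800/ 2167366361117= -8235.00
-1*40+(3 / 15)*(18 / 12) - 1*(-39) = -7 / 10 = -0.70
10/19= 0.53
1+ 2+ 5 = 8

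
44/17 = 2.59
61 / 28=2.18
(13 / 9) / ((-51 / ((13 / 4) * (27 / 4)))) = -169 / 272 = -0.62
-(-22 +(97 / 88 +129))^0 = -1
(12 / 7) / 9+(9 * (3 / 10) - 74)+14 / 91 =-193709 / 2730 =-70.96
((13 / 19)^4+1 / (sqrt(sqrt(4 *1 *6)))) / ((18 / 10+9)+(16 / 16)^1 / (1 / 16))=142805 / 17463014+5 *2^(1 / 4) *3^(3 / 4) / 804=0.03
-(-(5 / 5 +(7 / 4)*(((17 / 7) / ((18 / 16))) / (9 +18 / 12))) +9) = -1444 / 189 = -7.64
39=39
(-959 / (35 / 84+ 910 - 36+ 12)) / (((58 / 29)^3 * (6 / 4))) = -959 / 10637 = -0.09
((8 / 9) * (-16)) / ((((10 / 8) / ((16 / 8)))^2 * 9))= -8192 / 2025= -4.05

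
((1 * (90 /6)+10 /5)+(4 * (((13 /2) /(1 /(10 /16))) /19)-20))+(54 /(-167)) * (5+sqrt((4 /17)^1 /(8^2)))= -3.78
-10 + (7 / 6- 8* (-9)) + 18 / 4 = 203 / 3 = 67.67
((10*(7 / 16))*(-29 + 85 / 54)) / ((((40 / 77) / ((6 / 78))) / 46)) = -18359957 / 22464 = -817.31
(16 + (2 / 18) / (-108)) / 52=15551 / 50544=0.31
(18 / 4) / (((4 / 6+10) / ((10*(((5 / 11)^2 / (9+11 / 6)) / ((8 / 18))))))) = 0.18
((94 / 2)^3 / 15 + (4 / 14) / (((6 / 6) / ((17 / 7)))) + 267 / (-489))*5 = 829252016 / 23961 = 34608.41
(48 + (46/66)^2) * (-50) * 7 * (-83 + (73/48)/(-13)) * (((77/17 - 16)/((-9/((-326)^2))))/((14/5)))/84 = 590583121503125/727056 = 812293855.64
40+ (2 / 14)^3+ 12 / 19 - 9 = 206162 / 6517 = 31.63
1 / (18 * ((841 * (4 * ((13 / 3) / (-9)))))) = -3 / 87464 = -0.00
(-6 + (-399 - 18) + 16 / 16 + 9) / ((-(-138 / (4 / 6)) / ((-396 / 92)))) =4543 / 529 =8.59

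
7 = 7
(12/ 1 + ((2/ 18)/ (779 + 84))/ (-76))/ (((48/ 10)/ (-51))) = -602097755/ 4722336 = -127.50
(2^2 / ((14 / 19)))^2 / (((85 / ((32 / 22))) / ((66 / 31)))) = 138624 / 129115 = 1.07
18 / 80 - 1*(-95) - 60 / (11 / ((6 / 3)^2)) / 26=539887 / 5720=94.39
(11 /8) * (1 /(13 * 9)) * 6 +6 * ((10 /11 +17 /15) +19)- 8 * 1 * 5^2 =-632131 /8580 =-73.67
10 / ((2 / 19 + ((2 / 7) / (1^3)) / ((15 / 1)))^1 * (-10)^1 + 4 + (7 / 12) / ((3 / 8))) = 2.32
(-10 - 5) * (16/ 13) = -240/ 13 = -18.46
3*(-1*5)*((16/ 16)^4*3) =-45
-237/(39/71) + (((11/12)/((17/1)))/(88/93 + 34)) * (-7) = -95355387/221000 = -431.47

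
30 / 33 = 10 / 11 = 0.91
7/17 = 0.41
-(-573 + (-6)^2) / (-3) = -179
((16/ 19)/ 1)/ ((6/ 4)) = 32/ 57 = 0.56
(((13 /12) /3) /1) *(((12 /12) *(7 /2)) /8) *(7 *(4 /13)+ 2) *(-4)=-21 /8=-2.62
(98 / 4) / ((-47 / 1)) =-49 / 94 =-0.52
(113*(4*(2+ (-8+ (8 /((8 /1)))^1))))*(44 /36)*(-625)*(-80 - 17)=-1507137500 /9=-167459722.22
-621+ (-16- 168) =-805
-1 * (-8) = 8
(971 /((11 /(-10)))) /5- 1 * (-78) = -1084 /11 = -98.55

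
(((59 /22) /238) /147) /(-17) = -59 /13084764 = -0.00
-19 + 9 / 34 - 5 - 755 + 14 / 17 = -26449 / 34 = -777.91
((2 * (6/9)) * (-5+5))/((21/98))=0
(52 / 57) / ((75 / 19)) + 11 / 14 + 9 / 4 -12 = -55019 / 6300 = -8.73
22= 22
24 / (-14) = -12 / 7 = -1.71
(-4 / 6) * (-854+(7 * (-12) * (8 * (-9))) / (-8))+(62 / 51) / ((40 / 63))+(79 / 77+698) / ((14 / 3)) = 673502117 / 549780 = 1225.04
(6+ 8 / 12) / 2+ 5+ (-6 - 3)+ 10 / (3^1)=8 / 3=2.67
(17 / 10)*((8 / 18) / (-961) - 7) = -1029299 / 86490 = -11.90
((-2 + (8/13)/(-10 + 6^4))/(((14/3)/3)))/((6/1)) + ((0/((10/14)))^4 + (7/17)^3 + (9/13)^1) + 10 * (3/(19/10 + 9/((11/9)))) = 2218323507451/585872764022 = 3.79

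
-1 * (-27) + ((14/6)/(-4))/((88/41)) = 28225/1056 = 26.73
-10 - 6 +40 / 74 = -572 / 37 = -15.46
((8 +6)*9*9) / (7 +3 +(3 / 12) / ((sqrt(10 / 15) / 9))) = 362880 / 2957 -40824*sqrt(6) / 2957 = 88.90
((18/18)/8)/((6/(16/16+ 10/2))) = 1/8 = 0.12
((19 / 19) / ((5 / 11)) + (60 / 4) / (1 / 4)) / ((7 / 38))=11818 / 35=337.66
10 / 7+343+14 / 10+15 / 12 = 48591 / 140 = 347.08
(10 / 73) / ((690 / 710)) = 710 / 5037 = 0.14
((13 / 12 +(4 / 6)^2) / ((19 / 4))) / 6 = 55 / 1026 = 0.05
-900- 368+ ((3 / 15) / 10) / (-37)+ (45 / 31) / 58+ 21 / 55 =-11595091492 / 9147325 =-1267.59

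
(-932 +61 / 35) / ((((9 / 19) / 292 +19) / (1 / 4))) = -45159333 / 3689735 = -12.24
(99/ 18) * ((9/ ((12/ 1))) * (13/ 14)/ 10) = 429/ 1120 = 0.38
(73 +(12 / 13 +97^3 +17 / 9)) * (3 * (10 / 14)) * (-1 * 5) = -2669790275 / 273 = -9779451.56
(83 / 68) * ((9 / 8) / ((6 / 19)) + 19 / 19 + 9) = 18011 / 1088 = 16.55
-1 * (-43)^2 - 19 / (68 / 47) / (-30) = -3771067 / 2040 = -1848.56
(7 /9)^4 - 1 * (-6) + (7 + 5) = 120499 /6561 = 18.37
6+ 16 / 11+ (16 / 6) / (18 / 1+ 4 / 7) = 16298 / 2145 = 7.60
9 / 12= 3 / 4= 0.75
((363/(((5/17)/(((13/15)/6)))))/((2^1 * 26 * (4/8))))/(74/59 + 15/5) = 121363/75300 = 1.61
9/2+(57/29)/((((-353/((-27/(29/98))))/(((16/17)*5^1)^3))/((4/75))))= 21363725601/2917074098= 7.32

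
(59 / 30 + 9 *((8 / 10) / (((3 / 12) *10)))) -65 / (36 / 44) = -33569 / 450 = -74.60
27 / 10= 2.70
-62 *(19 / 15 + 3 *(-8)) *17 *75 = 1797070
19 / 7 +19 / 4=209 / 28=7.46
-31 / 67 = -0.46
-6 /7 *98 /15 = -28 /5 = -5.60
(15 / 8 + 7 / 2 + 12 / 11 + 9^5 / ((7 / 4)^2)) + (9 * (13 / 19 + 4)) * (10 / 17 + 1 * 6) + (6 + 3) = 27262919107 / 1392776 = 19574.52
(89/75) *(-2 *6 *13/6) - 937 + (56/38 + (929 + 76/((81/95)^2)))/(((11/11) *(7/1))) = -17888434544/21815325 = -819.99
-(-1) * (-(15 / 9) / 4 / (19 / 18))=-15 / 38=-0.39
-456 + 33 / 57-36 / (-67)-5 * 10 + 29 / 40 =-25671763 / 50920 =-504.16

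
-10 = -10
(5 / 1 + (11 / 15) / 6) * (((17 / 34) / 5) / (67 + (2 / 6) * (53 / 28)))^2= 45178 / 4034220125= 0.00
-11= -11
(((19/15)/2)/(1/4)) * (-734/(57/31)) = -45508/45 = -1011.29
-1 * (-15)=15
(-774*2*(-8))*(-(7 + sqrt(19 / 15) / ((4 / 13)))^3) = -38635758 / 5 - 21516469*sqrt(285) / 50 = -14991947.67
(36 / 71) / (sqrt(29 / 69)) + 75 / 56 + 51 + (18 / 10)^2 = 36* sqrt(2001) / 2059 + 77811 / 1400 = 56.36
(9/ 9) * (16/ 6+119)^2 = 14802.78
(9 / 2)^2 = 81 / 4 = 20.25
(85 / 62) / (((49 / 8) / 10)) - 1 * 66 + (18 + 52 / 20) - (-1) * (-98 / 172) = -28564073 / 653170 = -43.73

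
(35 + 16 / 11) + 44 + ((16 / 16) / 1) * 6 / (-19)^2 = 319551 / 3971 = 80.47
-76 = -76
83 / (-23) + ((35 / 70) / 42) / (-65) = -453203 / 125580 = -3.61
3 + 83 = 86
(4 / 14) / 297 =2 / 2079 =0.00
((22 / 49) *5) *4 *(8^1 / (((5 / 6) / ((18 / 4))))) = 19008 / 49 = 387.92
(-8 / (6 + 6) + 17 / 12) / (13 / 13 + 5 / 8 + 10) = 2 / 31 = 0.06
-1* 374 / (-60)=187 / 30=6.23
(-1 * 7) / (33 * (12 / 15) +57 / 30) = -70 / 283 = -0.25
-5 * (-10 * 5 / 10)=25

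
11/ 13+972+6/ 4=25333/ 26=974.35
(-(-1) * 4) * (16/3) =64/3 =21.33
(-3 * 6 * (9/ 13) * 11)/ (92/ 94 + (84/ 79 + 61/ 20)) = -132331320/ 4915729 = -26.92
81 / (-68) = -81 / 68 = -1.19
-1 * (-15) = 15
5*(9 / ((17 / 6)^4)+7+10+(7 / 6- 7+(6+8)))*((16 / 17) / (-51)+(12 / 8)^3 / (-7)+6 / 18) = -24520885775 / 1158603312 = -21.16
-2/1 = -2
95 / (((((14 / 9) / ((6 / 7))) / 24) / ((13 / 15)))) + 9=53793 / 49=1097.82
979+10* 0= 979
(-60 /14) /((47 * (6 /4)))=-20 /329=-0.06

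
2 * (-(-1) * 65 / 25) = 26 / 5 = 5.20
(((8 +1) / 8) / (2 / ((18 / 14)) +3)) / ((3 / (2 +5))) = 189 / 328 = 0.58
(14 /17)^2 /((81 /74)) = 14504 /23409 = 0.62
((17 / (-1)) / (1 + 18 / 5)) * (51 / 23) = -8.19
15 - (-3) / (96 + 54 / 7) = 3637 / 242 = 15.03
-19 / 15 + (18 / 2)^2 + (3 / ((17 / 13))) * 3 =22087 / 255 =86.62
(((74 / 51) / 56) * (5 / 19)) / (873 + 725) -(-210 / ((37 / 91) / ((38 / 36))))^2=-52925309195290405 / 178066936152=-297221.43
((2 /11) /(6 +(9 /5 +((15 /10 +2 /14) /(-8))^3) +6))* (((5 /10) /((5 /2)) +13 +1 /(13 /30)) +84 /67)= 18646204416 /84381780587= 0.22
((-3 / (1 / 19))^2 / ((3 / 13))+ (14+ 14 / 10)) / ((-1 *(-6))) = 35236 / 15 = 2349.07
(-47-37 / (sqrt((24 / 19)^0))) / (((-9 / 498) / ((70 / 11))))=325360 / 11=29578.18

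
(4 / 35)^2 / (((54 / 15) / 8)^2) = 256 / 3969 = 0.06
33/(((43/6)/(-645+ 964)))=1468.88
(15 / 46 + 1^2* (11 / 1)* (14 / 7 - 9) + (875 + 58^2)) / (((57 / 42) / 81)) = 108561789 / 437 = 248425.15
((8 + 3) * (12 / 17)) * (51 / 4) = 99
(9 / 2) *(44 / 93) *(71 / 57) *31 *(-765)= -1194930 / 19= -62891.05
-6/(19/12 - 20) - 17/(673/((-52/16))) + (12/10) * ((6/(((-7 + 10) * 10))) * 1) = 9636217/14873300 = 0.65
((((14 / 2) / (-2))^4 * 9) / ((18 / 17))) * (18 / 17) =21609 / 16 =1350.56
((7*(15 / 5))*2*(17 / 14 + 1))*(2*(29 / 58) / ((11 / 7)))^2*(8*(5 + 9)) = 510384 / 121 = 4218.05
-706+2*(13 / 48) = -16931 / 24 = -705.46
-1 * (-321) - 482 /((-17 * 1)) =5939 /17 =349.35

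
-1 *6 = -6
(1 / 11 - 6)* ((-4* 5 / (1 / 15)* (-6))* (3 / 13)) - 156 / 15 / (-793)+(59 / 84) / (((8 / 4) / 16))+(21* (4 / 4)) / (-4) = -691632299 / 281820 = -2454.16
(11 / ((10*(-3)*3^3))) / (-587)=11 / 475470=0.00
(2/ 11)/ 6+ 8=265/ 33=8.03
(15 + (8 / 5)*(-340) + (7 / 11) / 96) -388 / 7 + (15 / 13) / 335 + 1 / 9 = -584.31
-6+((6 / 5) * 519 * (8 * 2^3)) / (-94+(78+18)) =19923.60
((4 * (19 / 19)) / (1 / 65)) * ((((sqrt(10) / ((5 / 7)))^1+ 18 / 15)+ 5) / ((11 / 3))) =1092 * sqrt(10) / 11+ 4836 / 11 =753.56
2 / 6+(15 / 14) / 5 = 23 / 42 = 0.55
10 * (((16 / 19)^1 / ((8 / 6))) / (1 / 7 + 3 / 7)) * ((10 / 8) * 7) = 3675 / 38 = 96.71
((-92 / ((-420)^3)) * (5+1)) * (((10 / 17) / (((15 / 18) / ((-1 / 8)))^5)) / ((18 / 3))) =-207 / 3731840000000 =-0.00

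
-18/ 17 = -1.06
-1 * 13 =-13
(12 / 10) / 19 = 6 / 95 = 0.06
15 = 15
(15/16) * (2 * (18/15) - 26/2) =-159/16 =-9.94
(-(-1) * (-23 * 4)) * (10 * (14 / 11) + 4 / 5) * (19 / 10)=-650256 / 275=-2364.57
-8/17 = -0.47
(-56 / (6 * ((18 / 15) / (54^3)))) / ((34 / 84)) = -51438240 / 17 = -3025778.82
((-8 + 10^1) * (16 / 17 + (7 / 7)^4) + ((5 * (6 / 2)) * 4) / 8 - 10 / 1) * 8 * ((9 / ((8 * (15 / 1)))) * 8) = 564 / 85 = 6.64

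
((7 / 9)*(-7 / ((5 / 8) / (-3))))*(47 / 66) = 9212 / 495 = 18.61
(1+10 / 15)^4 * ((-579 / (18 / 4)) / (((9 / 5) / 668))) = -805775000 / 2187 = -368438.50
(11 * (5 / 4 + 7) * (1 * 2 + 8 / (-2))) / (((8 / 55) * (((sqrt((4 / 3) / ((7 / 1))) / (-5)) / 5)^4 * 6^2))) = -373186111.45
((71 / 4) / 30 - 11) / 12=-1249 / 1440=-0.87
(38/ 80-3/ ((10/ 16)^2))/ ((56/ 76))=-27379/ 2800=-9.78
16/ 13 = 1.23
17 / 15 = 1.13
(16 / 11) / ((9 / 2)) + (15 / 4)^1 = 1613 / 396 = 4.07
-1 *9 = -9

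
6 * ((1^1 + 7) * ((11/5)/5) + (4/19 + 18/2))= 36282/475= 76.38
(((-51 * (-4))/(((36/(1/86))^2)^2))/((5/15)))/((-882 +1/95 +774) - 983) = -1615/264512057042202624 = -0.00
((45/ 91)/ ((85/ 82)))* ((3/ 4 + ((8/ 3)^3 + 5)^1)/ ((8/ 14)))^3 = 38588.21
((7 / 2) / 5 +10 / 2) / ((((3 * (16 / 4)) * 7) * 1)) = 19 / 280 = 0.07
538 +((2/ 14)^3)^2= 63295163/ 117649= 538.00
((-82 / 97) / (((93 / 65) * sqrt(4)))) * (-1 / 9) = 2665 / 81189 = 0.03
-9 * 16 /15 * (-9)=432 /5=86.40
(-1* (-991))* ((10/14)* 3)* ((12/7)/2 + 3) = 401355/49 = 8190.92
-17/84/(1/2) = -17/42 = -0.40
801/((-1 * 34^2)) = -801/1156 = -0.69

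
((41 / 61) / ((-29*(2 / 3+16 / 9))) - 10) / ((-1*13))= 389549 / 505934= 0.77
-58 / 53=-1.09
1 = 1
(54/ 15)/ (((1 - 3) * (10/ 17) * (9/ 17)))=-289/ 50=-5.78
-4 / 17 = -0.24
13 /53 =0.25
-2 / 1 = -2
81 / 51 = 27 / 17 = 1.59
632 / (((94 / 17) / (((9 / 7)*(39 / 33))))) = 628524 / 3619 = 173.67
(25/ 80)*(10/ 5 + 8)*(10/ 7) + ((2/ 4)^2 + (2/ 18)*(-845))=-5618/ 63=-89.17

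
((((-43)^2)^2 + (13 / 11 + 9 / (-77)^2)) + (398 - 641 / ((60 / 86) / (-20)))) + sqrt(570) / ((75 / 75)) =sqrt(570) + 61144155715 / 17787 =3437599.39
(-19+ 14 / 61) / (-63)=1145 / 3843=0.30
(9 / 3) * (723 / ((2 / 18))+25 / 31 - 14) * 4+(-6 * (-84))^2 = 10290192 / 31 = 331941.68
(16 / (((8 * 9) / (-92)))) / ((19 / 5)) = -920 / 171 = -5.38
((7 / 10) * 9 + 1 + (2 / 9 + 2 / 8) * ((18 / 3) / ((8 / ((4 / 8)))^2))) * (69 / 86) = 1291427 / 220160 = 5.87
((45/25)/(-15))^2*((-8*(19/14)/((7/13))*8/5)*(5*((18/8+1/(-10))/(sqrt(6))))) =-127452*sqrt(6)/153125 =-2.04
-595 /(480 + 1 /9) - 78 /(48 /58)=-95.49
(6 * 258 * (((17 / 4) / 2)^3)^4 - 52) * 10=1127369562273599695 / 8589934592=131243090.41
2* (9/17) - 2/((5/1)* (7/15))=24/119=0.20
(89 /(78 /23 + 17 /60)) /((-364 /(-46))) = 1412430 /461461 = 3.06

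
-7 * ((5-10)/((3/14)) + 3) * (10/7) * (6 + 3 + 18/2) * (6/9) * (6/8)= 1830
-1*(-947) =947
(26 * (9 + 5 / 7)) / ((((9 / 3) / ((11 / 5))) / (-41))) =-797368 / 105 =-7593.98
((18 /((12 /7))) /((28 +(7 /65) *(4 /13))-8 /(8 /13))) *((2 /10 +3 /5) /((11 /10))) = 70980 /139733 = 0.51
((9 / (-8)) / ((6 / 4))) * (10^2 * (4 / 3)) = -100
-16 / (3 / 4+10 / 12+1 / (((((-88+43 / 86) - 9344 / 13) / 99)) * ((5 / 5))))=-4024896 / 367409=-10.95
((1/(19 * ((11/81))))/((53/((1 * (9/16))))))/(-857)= -729/151887824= -0.00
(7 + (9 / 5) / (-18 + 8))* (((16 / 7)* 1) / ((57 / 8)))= 21824 / 9975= 2.19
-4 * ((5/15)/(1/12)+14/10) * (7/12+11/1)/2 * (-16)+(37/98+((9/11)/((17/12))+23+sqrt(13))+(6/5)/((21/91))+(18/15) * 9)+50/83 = sqrt(13)+15531200019/7605290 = 2045.76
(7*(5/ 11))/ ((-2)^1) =-1.59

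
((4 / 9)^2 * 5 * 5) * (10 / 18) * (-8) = -16000 / 729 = -21.95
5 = 5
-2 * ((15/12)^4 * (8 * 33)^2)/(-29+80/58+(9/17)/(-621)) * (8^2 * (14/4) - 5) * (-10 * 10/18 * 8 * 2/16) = -14084632546875/939602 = -14989998.47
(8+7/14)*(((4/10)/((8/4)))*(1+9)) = 17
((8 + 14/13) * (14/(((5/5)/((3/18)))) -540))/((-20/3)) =95167/130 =732.05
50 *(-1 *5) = -250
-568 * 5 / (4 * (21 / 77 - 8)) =1562 / 17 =91.88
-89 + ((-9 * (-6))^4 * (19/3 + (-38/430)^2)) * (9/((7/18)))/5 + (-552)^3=131649206015717/1617875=81371679.53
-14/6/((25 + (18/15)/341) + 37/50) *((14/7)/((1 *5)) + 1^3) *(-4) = 668360/1316781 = 0.51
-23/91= -0.25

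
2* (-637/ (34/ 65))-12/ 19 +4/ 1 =-785607/ 323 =-2432.22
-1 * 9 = -9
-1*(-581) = 581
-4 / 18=-0.22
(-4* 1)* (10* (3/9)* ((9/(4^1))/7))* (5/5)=-30/7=-4.29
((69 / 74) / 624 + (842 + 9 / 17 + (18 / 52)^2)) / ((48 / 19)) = 18153788659 / 54426112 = 333.55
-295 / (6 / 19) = -5605 / 6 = -934.17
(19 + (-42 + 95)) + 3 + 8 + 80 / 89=7467 / 89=83.90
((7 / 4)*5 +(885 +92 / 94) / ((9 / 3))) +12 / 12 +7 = 176011 / 564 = 312.08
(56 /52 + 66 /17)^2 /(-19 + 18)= -1201216 /48841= -24.59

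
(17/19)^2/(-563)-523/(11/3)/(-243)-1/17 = 1621566517/3078521721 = 0.53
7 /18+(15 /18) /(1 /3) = 26 /9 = 2.89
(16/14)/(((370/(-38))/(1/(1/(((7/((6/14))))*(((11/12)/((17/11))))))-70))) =200374/28305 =7.08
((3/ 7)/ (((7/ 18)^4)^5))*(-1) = -38244708649188234523312128/ 558545864083284007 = -68471921.66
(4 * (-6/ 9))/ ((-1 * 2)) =4/ 3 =1.33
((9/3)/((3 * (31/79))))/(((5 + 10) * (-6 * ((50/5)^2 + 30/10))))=-79/287370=-0.00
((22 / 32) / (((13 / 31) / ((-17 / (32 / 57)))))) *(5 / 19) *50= -2173875 / 3328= -653.21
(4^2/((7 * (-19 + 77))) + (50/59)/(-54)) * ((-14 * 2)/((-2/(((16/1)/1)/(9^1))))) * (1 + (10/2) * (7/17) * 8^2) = 553885856/7068141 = 78.36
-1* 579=-579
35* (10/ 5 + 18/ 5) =196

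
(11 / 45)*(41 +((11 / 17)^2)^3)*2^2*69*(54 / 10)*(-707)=-1276810820468568 / 120687845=-10579448.33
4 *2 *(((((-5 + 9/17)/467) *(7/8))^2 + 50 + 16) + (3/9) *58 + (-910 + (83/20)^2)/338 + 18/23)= 49080845771784061/73496625458100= 667.80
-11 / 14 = -0.79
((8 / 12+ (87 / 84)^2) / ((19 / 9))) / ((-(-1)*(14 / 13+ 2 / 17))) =904111 / 1310848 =0.69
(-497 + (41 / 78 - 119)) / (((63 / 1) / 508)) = -12193778 / 2457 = -4962.87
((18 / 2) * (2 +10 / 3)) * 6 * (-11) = -3168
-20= -20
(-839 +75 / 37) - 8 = -31264 / 37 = -844.97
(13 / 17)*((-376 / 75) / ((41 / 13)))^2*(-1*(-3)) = 310603072 / 53581875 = 5.80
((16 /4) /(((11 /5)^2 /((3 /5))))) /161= 60 /19481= 0.00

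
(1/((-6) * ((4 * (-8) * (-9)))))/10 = -1/17280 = -0.00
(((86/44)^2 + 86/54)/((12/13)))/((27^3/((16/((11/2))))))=1839110/2122043913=0.00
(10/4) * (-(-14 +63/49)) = 445/14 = 31.79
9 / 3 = 3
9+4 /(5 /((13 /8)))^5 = 9.01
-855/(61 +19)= -171/16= -10.69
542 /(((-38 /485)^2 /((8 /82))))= 127491950 /14801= 8613.74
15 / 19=0.79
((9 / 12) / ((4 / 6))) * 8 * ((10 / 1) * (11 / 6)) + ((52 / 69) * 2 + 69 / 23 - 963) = -54751 / 69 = -793.49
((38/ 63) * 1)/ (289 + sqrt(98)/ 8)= 351424/ 168375249 -152 * sqrt(2)/ 24053607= 0.00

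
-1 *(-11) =11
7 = 7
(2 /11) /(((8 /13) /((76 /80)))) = 247 /880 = 0.28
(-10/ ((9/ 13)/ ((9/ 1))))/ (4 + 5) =-130/ 9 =-14.44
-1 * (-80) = 80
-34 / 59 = -0.58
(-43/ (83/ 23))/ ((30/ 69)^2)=-523181/ 8300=-63.03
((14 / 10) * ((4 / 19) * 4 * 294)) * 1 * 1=32928 / 95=346.61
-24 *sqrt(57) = -181.20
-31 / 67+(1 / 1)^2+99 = 6669 / 67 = 99.54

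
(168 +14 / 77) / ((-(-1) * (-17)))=-1850 / 187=-9.89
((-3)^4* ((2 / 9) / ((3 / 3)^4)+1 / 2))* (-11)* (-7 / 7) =1287 / 2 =643.50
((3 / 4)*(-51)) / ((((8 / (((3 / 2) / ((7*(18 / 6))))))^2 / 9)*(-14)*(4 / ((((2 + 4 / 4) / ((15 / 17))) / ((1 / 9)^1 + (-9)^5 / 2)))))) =-210681 / 3733167656960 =-0.00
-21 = -21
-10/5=-2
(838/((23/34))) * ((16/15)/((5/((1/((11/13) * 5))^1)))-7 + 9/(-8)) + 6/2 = -1897432453/189750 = -9999.64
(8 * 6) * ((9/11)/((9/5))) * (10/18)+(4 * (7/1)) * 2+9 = 2545/33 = 77.12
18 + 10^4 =10018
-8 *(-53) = 424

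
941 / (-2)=-941 / 2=-470.50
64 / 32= 2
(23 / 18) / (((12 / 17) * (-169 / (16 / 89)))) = -782 / 406107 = -0.00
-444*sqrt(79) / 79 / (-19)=444*sqrt(79) / 1501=2.63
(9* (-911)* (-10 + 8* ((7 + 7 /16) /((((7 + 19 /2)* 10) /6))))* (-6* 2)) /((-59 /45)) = 381647052 /649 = 588054.01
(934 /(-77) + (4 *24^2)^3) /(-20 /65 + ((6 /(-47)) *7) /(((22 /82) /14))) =-287706294494567 /1104152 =-260567652.37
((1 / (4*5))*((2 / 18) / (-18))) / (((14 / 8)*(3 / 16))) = -8 / 8505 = -0.00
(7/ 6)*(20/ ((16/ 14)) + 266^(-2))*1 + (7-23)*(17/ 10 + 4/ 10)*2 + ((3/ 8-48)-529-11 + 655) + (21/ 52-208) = -92149258/ 492765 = -187.00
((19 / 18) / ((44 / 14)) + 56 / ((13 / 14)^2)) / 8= 4368973 / 535392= 8.16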